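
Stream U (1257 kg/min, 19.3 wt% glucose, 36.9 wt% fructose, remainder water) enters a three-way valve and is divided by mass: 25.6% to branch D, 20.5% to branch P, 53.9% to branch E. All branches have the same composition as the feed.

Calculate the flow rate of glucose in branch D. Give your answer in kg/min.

Branch D total = 0.256×1257 = 321.79 kg/min.
glucose in D = 0.193×321.79 = 62.106 kg/min.

62.11 kg/min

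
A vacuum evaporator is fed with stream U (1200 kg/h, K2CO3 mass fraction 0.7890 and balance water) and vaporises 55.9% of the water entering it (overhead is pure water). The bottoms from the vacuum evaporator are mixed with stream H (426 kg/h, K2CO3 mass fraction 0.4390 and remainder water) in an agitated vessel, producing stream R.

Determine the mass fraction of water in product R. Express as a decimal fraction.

0.2362

Vapour removed = 0.559×0.211×1200 = 141.54 kg/h; concentrate = 1058.5 kg/h.
water reaching the mixer = 111.66 (from concentrate) + 426×0.561 = 350.65 kg/h.
Product flow = 1058.5 + 426 = 1484.5 kg/h; water fraction = 0.2362.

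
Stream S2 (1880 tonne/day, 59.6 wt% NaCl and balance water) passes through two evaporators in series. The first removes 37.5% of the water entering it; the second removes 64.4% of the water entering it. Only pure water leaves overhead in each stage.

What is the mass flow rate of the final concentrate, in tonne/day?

1289 tonne/day

water in feed = 1880×0.404 = 759.52 tonne/day.
After stage 1: water left = (1−0.375)×759.52 = 474.7; stream total = 1595.2 tonne/day.
After stage 2: water left = (1−0.644)×474.7 = 168.99; final concentrate = 1289.5 tonne/day.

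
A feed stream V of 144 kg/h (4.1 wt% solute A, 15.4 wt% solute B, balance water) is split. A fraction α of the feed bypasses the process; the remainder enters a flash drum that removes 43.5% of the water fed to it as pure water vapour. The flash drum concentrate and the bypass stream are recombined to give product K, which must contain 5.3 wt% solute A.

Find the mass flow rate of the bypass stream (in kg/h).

50.89 kg/h

All 144×0.041 = 5.904 kg/h of solute A reaches K, so K = 5.904/0.053 = 111.4 kg/h and vapour = 32.604 kg/h.
The evaporator receives (1−α)·144 of feed at 0.805 water and removes 0.435 of that water:
0.435×0.805×(1−α)×144 = 32.604
(1−α) = 32.604/50.425 = 0.6466;  α = 0.3534.
Bypass flow = 0.3534×144 = 50.893 kg/h.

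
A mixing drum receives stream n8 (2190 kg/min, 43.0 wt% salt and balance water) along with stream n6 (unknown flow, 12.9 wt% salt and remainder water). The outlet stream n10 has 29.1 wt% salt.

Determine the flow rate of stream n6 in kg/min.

Let n6 be the unknown flow. Total out = 2190 + n6.
salt balance: 941.7 + 0.129·n6 = 0.291·(2190 + n6)
(0.129 − 0.291)·n6 = 0.291×2190 − 941.7 = -304.41
n6 = -304.41 / -0.162 = 1879.1 kg/min

1879 kg/min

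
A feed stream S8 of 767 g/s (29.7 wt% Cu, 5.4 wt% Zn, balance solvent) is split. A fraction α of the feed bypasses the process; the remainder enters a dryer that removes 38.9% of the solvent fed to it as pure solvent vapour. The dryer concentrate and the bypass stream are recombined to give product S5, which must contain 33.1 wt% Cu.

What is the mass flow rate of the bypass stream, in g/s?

All 767×0.297 = 227.8 g/s of Cu reaches S5, so S5 = 227.8/0.331 = 688.21 g/s and vapour = 78.785 g/s.
The evaporator receives (1−α)·767 of feed at 0.649 solvent and removes 0.389 of that solvent:
0.389×0.649×(1−α)×767 = 78.785
(1−α) = 78.785/193.64 = 0.4069;  α = 0.5931.
Bypass flow = 0.5931×767 = 454.93 g/s.

454.9 g/s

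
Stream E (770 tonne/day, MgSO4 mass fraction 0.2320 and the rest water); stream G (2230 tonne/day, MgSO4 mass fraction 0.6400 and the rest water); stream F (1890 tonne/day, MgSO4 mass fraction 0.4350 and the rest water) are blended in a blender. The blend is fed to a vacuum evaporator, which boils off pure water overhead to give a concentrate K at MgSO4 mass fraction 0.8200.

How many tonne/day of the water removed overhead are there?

MgSO4 entering = 770×0.232 + 2230×0.640 + 1890×0.435 = 2428 tonne/day.
All MgSO4 reports to K, so K = 2428/0.820 = 2961 tonne/day.
Total feed = 4890 tonne/day; overhead = 4890 − 2961 = 1929 tonne/day.

1929 tonne/day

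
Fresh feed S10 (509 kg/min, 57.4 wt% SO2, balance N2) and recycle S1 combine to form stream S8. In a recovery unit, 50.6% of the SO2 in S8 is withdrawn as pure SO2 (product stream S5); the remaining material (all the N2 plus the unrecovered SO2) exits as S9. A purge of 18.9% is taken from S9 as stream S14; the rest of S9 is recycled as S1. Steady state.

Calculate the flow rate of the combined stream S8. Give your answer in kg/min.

N2 enters only via S10 and leaves only via the purge: 509×0.426 = 0.189×(N2 in S9), and the recovery unit passes all N2, so N2 in S8 = N2 in S9 = 1147.3 kg/min.
SO2 in S8: m_A = 509×0.574 + (1−0.189)·(1−0.506)·m_A, so m_A = 292.17/0.5994 = 487.46 kg/min.
S8 = 487.46 + 1147.3 = 1634.7 kg/min.

1635 kg/min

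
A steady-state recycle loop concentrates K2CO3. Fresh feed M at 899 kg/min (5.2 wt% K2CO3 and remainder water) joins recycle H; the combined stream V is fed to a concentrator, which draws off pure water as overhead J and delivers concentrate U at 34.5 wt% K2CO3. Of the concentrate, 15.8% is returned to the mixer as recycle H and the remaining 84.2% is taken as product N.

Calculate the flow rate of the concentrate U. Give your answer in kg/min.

160.9 kg/min

Overall K2CO3 balance (none leaves overhead): K2CO3 in fresh feed = K2CO3 in product, i.e. 899×0.052 = (1−0.158)·U·0.345.
U = 46.748/(0.345×0.842) = 160.93 kg/min.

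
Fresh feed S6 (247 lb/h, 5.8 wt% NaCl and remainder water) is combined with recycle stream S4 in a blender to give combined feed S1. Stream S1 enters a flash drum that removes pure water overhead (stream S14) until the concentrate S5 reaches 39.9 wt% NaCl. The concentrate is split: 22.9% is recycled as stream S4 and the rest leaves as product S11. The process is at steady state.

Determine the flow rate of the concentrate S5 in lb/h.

46.57 lb/h

Overall NaCl balance (none leaves overhead): NaCl in fresh feed = NaCl in product, i.e. 247×0.058 = (1−0.229)·S5·0.399.
S5 = 14.326/(0.399×0.771) = 46.569 lb/h.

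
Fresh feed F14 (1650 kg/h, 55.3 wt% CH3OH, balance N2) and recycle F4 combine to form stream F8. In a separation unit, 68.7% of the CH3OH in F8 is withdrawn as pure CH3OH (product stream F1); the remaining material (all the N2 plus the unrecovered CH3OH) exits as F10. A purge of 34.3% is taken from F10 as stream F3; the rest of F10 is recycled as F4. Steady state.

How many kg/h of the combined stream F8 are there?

3299 kg/h

N2 enters only via F14 and leaves only via the purge: 1650×0.447 = 0.343×(N2 in F10), and the separation unit passes all N2, so N2 in F8 = N2 in F10 = 2150.3 kg/h.
CH3OH in F8: m_A = 1650×0.553 + (1−0.343)·(1−0.687)·m_A, so m_A = 912.45/0.7944 = 1148.7 kg/h.
F8 = 1148.7 + 2150.3 = 3299 kg/h.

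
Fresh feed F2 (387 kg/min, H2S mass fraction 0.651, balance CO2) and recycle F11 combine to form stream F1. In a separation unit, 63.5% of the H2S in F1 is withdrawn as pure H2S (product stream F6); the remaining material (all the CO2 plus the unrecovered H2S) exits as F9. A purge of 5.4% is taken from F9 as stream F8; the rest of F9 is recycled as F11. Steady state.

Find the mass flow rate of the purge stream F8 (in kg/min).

142.6 kg/min

CO2 enters only via F2 and leaves only via the purge: 387×0.349 = 0.054×(CO2 in F9), and the separation unit passes all CO2, so CO2 in F1 = CO2 in F9 = 2501.2 kg/min.
H2S in F1: m_A = 387×0.651 + (1−0.054)·(1−0.635)·m_A, so m_A = 251.94/0.6547 = 384.81 kg/min.
F9 = (1−0.635)×384.81 + 2501.2 = 2641.6 kg/min.
Purge F8 = 0.054×2641.6 = 142.65 kg/min.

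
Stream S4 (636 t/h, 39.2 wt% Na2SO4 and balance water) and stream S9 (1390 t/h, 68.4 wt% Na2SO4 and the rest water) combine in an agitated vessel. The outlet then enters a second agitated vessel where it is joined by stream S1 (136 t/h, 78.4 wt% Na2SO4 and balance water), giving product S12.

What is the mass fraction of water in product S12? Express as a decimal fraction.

0.396

Overall, product flow = 2162 t/h.
water in = 636×0.608 + 1390×0.316 + 136×0.216 = 855.3 t/h.
water fraction in S12 = 0.396.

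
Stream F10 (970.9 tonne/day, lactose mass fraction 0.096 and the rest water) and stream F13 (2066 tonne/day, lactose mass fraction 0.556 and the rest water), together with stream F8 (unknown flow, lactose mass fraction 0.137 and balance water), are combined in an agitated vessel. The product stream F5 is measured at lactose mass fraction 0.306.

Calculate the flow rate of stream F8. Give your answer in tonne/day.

Let F8 be the unknown flow. Total out = 3036.9 + F8.
lactose balance: 1241.9 + 0.137·F8 = 0.306·(3036.9 + F8)
(0.137 − 0.306)·F8 = 0.306×3036.9 − 1241.9 = -312.61
F8 = -312.61 / -0.169 = 1849.8 tonne/day

1850 tonne/day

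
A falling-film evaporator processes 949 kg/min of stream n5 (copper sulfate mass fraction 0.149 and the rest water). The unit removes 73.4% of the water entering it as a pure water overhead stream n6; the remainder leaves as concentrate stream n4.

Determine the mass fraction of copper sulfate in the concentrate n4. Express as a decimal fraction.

0.397

copper sulfate is not removed: 949×0.149 = 141.4 kg/min of copper sulfate enters n4.
water entering = 949×0.851 = 807.6 kg/min; overhead removed = 0.734×807.6 = 592.78 kg/min.
Concentrate = 949 − 592.78 = 356.22 kg/min.
Mass fraction = 141.4/356.22 = 0.397.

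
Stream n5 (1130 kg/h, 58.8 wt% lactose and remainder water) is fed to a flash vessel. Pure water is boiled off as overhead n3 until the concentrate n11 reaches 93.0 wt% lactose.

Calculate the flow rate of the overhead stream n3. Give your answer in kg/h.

lactose is conserved: 1130×0.588 = 664.44 kg/h all reports to the concentrate.
Concentrate = 664.44/(target fraction) = 714.45 kg/h.
Overhead = 1130 − 714.45 = 415.55 kg/h.

415.5 kg/h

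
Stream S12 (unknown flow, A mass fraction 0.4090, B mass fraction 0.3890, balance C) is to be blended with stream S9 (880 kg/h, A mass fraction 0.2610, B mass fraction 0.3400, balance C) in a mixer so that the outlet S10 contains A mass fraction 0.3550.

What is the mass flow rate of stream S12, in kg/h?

Let S12 be the unknown flow. Total out = 880 + S12.
A balance: 229.68 + 0.409·S12 = 0.355·(880 + S12)
(0.409 − 0.355)·S12 = 0.355×880 − 229.68 = 82.72
S12 = 82.72 / 0.054 = 1531.9 kg/h

1532 kg/h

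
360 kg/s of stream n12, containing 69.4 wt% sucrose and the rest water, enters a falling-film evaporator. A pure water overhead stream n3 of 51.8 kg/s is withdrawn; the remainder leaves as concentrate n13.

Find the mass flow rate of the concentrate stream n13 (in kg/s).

Concentrate = 360 − 51.8 = 308.2 kg/s.

308.2 kg/s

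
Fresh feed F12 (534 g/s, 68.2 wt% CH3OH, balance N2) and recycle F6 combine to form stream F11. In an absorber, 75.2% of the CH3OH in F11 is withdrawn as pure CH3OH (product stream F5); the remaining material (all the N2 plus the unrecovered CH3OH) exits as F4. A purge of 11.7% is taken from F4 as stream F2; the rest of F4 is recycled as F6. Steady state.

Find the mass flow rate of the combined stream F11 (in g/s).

1918 g/s

N2 enters only via F12 and leaves only via the purge: 534×0.318 = 0.117×(N2 in F4), and the absorber passes all N2, so N2 in F11 = N2 in F4 = 1451.4 g/s.
CH3OH in F11: m_A = 534×0.682 + (1−0.117)·(1−0.752)·m_A, so m_A = 364.19/0.7810 = 466.3 g/s.
F11 = 466.3 + 1451.4 = 1917.7 g/s.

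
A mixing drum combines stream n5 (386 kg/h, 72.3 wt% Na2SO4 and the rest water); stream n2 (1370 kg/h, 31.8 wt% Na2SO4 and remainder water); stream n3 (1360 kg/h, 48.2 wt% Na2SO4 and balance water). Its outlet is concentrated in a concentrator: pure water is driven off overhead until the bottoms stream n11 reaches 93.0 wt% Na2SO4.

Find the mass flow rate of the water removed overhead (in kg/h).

Na2SO4 entering = 386×0.723 + 1370×0.318 + 1360×0.482 = 1370.3 kg/h.
All Na2SO4 reports to n11, so n11 = 1370.3/0.930 = 1473.4 kg/h.
Total feed = 3116 kg/h; overhead = 3116 − 1473.4 = 1642.6 kg/h.

1643 kg/h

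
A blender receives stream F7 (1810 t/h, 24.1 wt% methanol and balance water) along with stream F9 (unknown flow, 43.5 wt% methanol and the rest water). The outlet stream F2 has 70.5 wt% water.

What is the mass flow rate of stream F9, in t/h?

Let F9 be the unknown flow. Total out = 1810 + F9.
water balance: 1373.8 + 0.565·F9 = 0.705·(1810 + F9)
(0.565 − 0.705)·F9 = 0.705×1810 − 1373.8 = -97.74
F9 = -97.74 / -0.140 = 698.14 t/h

698.1 t/h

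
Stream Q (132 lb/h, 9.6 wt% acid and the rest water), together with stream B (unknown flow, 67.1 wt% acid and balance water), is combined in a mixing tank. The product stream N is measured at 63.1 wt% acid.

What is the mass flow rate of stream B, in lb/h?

1765 lb/h

Let B be the unknown flow. Total out = 132 + B.
acid balance: 12.672 + 0.671·B = 0.631·(132 + B)
(0.671 − 0.631)·B = 0.631×132 − 12.672 = 70.62
B = 70.62 / 0.040 = 1765.5 lb/h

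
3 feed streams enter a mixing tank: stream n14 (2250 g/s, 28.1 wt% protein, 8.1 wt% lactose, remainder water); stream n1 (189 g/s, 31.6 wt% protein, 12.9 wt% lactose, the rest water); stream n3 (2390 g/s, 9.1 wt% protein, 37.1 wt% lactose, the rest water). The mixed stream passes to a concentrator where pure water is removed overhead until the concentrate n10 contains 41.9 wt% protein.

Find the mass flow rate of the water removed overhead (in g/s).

2658 g/s

protein entering = 2250×0.281 + 189×0.316 + 2390×0.091 = 909.46 g/s.
All protein reports to n10, so n10 = 909.46/0.419 = 2170.6 g/s.
Total feed = 4829 g/s; overhead = 4829 − 2170.6 = 2658.4 g/s.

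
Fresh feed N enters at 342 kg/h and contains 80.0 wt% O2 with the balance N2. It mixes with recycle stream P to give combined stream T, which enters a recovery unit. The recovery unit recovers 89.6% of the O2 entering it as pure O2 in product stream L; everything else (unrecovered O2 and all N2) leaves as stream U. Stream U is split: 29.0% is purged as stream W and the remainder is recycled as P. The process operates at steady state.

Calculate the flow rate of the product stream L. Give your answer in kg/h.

O2 in T: m_A = 342×0.800 + (1−0.290)·(1−0.896)·m_A, so m_A = 273.6/0.9262 = 295.41 kg/h.
Product L = 0.896×295.41 = 264.69 kg/h.

264.7 kg/h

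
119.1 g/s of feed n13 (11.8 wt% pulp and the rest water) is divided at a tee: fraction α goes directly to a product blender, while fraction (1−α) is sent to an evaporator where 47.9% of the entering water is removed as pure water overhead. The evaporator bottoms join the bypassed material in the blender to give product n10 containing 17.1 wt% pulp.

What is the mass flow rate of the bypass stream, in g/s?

All 119.1×0.118 = 14.054 g/s of pulp reaches n10, so n10 = 14.054/0.171 = 82.186 g/s and vapour = 36.914 g/s.
The evaporator receives (1−α)·119.1 of feed at 0.882 water and removes 0.479 of that water:
0.479×0.882×(1−α)×119.1 = 36.914
(1−α) = 36.914/50.317 = 0.7336;  α = 0.2664.
Bypass flow = 0.2664×119.1 = 31.725 g/s.

31.72 g/s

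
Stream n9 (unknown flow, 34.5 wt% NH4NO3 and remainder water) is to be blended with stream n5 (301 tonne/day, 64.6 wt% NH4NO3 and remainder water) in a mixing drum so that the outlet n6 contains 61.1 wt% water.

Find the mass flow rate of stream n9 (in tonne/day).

1758 tonne/day

Let n9 be the unknown flow. Total out = 301 + n9.
water balance: 106.55 + 0.655·n9 = 0.611·(301 + n9)
(0.655 − 0.611)·n9 = 0.611×301 − 106.55 = 77.357
n9 = 77.357 / 0.044 = 1758.1 tonne/day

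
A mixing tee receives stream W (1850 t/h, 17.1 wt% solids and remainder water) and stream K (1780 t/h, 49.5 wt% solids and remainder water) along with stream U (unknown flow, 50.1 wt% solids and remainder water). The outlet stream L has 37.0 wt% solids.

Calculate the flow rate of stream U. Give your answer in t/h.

1112 t/h

Let U be the unknown flow. Total out = 3630 + U.
solids balance: 1197.5 + 0.501·U = 0.370·(3630 + U)
(0.501 − 0.370)·U = 0.370×3630 − 1197.5 = 145.65
U = 145.65 / 0.131 = 1111.8 t/h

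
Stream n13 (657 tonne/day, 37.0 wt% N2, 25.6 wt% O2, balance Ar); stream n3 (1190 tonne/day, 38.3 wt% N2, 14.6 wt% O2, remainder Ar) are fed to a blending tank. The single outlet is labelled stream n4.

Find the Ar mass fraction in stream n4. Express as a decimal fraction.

0.436

Total flow out = 657 + 1190 = 1847 tonne/day.
Ar in = 657×0.374 + 1190×0.471 = 806.21 tonne/day.
Ar mass fraction in n4 = 806.21/1847 = 0.436.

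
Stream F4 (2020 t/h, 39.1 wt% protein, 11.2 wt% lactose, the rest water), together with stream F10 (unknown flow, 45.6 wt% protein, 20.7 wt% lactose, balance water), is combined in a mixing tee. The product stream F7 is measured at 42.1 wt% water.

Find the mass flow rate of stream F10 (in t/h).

1828 t/h

Let F10 be the unknown flow. Total out = 2020 + F10.
water balance: 1003.9 + 0.337·F10 = 0.421·(2020 + F10)
(0.337 − 0.421)·F10 = 0.421×2020 − 1003.9 = -153.52
F10 = -153.52 / -0.084 = 1827.6 t/h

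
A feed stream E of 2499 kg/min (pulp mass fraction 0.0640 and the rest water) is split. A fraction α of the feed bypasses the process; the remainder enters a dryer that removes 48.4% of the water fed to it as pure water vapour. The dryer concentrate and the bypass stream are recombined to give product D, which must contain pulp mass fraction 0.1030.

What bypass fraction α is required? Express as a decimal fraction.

All 2499×0.064 = 159.94 kg/min of pulp reaches D, so D = 159.94/0.103 = 1552.8 kg/min and vapour = 946.22 kg/min.
The evaporator receives (1−α)·2499 of feed at 0.936 water and removes 0.484 of that water:
0.484×0.936×(1−α)×2499 = 946.22
(1−α) = 946.22/1132.1 = 0.8358;  α = 0.1642.

0.164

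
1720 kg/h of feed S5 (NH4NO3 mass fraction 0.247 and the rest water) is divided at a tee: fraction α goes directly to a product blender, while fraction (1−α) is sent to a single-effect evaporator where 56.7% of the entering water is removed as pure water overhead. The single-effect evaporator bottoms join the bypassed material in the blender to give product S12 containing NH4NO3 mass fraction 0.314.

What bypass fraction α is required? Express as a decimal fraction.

0.500

All 1720×0.247 = 424.84 kg/h of NH4NO3 reaches S12, so S12 = 424.84/0.314 = 1353 kg/h and vapour = 367.01 kg/h.
The evaporator receives (1−α)·1720 of feed at 0.753 water and removes 0.567 of that water:
0.567×0.753×(1−α)×1720 = 367.01
(1−α) = 367.01/734.36 = 0.4998;  α = 0.5002.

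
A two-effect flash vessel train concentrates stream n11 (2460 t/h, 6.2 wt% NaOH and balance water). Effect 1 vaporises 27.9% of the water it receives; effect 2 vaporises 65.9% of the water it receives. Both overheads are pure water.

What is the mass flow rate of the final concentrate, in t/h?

water in feed = 2460×0.938 = 2307.5 t/h.
After stage 1: water left = (1−0.279)×2307.5 = 1663.7; stream total = 1816.2 t/h.
After stage 2: water left = (1−0.659)×1663.7 = 567.32; final concentrate = 719.84 t/h.

719.8 t/h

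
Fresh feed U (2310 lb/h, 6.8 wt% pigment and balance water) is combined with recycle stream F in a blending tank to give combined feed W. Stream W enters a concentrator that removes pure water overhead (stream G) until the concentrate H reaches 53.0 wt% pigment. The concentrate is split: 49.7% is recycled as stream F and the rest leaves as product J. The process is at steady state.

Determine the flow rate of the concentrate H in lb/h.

Overall pigment balance (none leaves overhead): pigment in fresh feed = pigment in product, i.e. 2310×0.068 = (1−0.497)·H·0.530.
H = 157.08/(0.530×0.503) = 589.22 lb/h.

589.2 lb/h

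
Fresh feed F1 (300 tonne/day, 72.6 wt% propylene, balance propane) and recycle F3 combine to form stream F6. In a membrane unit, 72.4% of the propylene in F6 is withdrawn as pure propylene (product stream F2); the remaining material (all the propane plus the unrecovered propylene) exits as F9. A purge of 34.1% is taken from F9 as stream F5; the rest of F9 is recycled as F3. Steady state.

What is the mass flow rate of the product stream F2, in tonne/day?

propylene in F6: m_A = 300×0.726 + (1−0.341)·(1−0.724)·m_A, so m_A = 217.8/0.8181 = 266.22 tonne/day.
Product F2 = 0.724×266.22 = 192.74 tonne/day.

192.7 tonne/day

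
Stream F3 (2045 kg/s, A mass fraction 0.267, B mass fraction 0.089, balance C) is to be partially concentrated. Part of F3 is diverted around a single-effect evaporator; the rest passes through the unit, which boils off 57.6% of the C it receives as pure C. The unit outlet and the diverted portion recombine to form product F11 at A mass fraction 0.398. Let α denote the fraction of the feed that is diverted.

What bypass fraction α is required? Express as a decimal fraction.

0.113

All 2045×0.267 = 546.01 kg/s of A reaches F11, so F11 = 546.01/0.398 = 1371.9 kg/s and vapour = 673.1 kg/s.
The evaporator receives (1−α)·2045 of feed at 0.644 C and removes 0.576 of that C:
0.576×0.644×(1−α)×2045 = 673.1
(1−α) = 673.1/758.58 = 0.8873;  α = 0.1127.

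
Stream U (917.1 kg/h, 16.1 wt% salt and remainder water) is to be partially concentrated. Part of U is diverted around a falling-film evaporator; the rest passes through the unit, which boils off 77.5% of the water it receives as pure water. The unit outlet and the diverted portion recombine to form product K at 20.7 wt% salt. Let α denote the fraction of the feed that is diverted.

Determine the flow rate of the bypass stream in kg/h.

603.7 kg/h

All 917.1×0.161 = 147.65 kg/h of salt reaches K, so K = 147.65/0.207 = 713.3 kg/h and vapour = 203.8 kg/h.
The evaporator receives (1−α)·917.1 of feed at 0.839 water and removes 0.775 of that water:
0.775×0.839×(1−α)×917.1 = 203.8
(1−α) = 203.8/596.32 = 0.3418;  α = 0.6582.
Bypass flow = 0.6582×917.1 = 603.67 kg/h.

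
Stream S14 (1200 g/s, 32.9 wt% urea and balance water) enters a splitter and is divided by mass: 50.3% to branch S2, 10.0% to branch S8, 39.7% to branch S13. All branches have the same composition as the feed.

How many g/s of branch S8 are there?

Branch S8 flow = 0.100×1200 = 120 g/s.

120 g/s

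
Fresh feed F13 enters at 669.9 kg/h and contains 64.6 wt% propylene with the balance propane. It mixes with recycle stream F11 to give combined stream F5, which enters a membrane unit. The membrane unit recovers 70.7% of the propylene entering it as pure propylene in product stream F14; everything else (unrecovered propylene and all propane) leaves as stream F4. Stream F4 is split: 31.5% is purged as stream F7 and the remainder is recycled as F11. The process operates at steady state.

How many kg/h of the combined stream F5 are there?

1294 kg/h

propane enters only via F13 and leaves only via the purge: 669.9×0.354 = 0.315×(propane in F4), and the membrane unit passes all propane, so propane in F5 = propane in F4 = 752.84 kg/h.
propylene in F5: m_A = 669.9×0.646 + (1−0.315)·(1−0.707)·m_A, so m_A = 432.76/0.7993 = 541.42 kg/h.
F5 = 541.42 + 752.84 = 1294.3 kg/h.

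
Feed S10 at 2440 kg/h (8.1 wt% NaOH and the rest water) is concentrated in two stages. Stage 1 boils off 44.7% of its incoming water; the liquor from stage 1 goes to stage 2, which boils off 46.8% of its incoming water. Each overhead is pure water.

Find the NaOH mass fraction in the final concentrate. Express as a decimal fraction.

0.231

water in feed = 2440×0.919 = 2242.4 kg/h.
After stage 1: water left = (1−0.447)×2242.4 = 1240; stream total = 1437.7 kg/h.
After stage 2: water left = (1−0.468)×1240 = 659.69; final concentrate = 857.33 kg/h.
NaOH fraction = 197.64/857.33 = 0.231.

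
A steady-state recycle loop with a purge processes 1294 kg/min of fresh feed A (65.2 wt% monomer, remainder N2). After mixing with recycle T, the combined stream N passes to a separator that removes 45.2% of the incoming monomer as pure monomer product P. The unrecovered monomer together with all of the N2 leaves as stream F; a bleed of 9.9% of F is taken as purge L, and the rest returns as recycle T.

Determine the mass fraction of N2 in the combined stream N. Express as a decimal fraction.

N2 enters only via A and leaves only via the purge: 1294×0.348 = 0.099×(N2 in F), and the separator passes all N2, so N2 in N = N2 in F = 4548.6 kg/min.
monomer in N: m_A = 1294×0.652 + (1−0.099)·(1−0.452)·m_A, so m_A = 843.69/0.5063 = 1666.5 kg/min.
N = 1666.5 + 4548.6 = 6215.1 kg/min.
N2 fraction in N = 4548.6/6215.1 = 0.732.

0.732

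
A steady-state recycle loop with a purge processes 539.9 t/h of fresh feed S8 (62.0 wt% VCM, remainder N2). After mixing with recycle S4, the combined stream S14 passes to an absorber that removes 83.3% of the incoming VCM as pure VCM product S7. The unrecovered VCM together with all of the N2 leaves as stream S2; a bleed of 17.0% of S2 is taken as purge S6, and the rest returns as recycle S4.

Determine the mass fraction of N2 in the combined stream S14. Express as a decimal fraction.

0.756

N2 enters only via S8 and leaves only via the purge: 539.9×0.380 = 0.170×(N2 in S2), and the absorber passes all N2, so N2 in S14 = N2 in S2 = 1206.8 t/h.
VCM in S14: m_A = 539.9×0.620 + (1−0.170)·(1−0.833)·m_A, so m_A = 334.74/0.8614 = 388.6 t/h.
S14 = 388.6 + 1206.8 = 1595.4 t/h.
N2 fraction in S14 = 1206.8/1595.4 = 0.756.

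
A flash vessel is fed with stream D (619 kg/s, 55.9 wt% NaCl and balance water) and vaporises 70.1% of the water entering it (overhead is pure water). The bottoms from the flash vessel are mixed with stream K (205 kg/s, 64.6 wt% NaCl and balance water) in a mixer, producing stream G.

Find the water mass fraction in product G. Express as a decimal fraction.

0.244

Vapour removed = 0.701×0.441×619 = 191.36 kg/s; concentrate = 427.64 kg/s.
water reaching the mixer = 81.621 (from concentrate) + 205×0.354 = 154.19 kg/s.
Product flow = 427.64 + 205 = 632.64 kg/s; water fraction = 0.244.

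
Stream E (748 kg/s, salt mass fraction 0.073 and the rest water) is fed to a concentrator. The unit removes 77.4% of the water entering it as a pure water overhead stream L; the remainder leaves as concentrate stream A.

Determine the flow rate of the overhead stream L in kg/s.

536.7 kg/s

water entering = 748×0.927 = 693.4 kg/s; overhead removed = 0.774×693.4 = 536.69 kg/s.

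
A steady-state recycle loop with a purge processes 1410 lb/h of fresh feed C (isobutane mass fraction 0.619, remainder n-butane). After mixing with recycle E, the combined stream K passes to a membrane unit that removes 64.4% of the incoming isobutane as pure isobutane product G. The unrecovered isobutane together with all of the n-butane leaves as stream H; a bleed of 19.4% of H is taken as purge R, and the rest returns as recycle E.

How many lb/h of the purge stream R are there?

n-butane enters only via C and leaves only via the purge: 1410×0.381 = 0.194×(n-butane in H), and the membrane unit passes all n-butane, so n-butane in K = n-butane in H = 2769.1 lb/h.
isobutane in K: m_A = 1410×0.619 + (1−0.194)·(1−0.644)·m_A, so m_A = 872.79/0.7131 = 1224 lb/h.
H = (1−0.644)×1224 + 2769.1 = 3204.9 lb/h.
Purge R = 0.194×3204.9 = 621.74 lb/h.

621.7 lb/h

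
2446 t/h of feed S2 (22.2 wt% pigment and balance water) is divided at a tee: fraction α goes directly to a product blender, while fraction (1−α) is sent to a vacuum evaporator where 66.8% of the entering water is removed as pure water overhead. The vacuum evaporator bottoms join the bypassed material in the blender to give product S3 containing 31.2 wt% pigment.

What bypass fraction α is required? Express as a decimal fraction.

All 2446×0.222 = 543.01 t/h of pigment reaches S3, so S3 = 543.01/0.312 = 1740.4 t/h and vapour = 705.58 t/h.
The evaporator receives (1−α)·2446 of feed at 0.778 water and removes 0.668 of that water:
0.668×0.778×(1−α)×2446 = 705.58
(1−α) = 705.58/1271.2 = 0.5550;  α = 0.4450.

0.445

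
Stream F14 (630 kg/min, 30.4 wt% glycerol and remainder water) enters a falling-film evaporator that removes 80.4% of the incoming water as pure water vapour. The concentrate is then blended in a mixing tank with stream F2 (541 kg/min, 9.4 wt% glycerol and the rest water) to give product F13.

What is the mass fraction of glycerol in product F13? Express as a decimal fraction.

Vapour removed = 0.804×0.696×630 = 352.54 kg/min; concentrate = 277.46 kg/min.
glycerol reaching the mixer = 191.52 (from concentrate) + 541×0.094 = 242.37 kg/min.
Product flow = 277.46 + 541 = 818.46 kg/min; glycerol fraction = 0.296.

0.296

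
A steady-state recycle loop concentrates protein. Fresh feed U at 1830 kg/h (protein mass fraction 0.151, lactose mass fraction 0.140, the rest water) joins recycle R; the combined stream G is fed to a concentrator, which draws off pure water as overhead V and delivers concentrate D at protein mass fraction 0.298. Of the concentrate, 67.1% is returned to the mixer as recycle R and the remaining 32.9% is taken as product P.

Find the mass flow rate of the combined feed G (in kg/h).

3721 kg/h

Overall protein balance (none leaves overhead): protein in fresh feed = protein in product, i.e. 1830×0.151 = (1−0.671)·D·0.298.
D = 276.33/(0.298×0.329) = 2818.5 kg/h.
Recycle R = 0.671×2818.5 = 1891.2 kg/h.
Combined feed G = 1830 + 1891.2 = 3721.2 kg/h.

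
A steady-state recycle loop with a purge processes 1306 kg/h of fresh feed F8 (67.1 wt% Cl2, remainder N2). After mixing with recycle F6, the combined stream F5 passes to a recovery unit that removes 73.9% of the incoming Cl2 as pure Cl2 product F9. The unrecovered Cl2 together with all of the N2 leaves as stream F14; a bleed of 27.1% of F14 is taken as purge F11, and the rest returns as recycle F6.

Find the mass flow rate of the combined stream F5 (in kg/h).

2668 kg/h

N2 enters only via F8 and leaves only via the purge: 1306×0.329 = 0.271×(N2 in F14), and the recovery unit passes all N2, so N2 in F5 = N2 in F14 = 1585.5 kg/h.
Cl2 in F5: m_A = 1306×0.671 + (1−0.271)·(1−0.739)·m_A, so m_A = 876.33/0.8097 = 1082.2 kg/h.
F5 = 1082.2 + 1585.5 = 2667.8 kg/h.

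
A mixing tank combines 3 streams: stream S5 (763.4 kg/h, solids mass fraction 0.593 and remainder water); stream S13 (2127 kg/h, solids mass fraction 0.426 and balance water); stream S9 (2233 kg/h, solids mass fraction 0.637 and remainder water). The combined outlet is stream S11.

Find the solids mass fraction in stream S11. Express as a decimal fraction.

Total flow out = 763.4 + 2127 + 2233 = 5123.4 kg/h.
solids in = 763.4×0.593 + 2127×0.426 + 2233×0.637 = 2781.2 kg/h.
solids mass fraction in S11 = 2781.2/5123.4 = 0.543.

0.543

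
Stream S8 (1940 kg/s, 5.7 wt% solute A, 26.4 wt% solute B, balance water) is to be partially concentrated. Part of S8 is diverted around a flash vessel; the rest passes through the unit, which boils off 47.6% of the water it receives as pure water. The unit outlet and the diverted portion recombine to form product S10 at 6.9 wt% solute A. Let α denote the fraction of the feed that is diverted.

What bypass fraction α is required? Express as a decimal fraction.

All 1940×0.057 = 110.58 kg/s of solute A reaches S10, so S10 = 110.58/0.069 = 1602.6 kg/s and vapour = 337.39 kg/s.
The evaporator receives (1−α)·1940 of feed at 0.679 water and removes 0.476 of that water:
0.476×0.679×(1−α)×1940 = 337.39
(1−α) = 337.39/627.02 = 0.5381;  α = 0.4619.

0.462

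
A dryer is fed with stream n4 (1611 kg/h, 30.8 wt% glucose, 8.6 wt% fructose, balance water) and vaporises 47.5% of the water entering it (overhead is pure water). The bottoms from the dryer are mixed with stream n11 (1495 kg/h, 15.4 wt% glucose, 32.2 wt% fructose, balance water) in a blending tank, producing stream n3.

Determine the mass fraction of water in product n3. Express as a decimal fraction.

Vapour removed = 0.475×0.606×1611 = 463.73 kg/h; concentrate = 1147.3 kg/h.
water reaching the mixer = 512.54 (from concentrate) + 1495×0.524 = 1295.9 kg/h.
Product flow = 1147.3 + 1495 = 2642.3 kg/h; water fraction = 0.4905.

0.4905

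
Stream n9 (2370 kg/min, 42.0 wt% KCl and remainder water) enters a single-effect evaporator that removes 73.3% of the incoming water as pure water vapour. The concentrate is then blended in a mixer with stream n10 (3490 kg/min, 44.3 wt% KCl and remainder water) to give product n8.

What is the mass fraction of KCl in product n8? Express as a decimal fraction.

0.524

Vapour removed = 0.733×0.580×2370 = 1007.6 kg/min; concentrate = 1362.4 kg/min.
KCl reaching the mixer = 995.4 (from concentrate) + 3490×0.443 = 2541.5 kg/min.
Product flow = 1362.4 + 3490 = 4852.4 kg/min; KCl fraction = 0.524.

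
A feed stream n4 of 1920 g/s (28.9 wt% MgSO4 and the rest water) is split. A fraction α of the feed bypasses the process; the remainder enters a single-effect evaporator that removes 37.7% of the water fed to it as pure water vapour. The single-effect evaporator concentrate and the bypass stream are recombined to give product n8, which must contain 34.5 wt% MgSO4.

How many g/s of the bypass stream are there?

All 1920×0.289 = 554.88 g/s of MgSO4 reaches n8, so n8 = 554.88/0.345 = 1608.3 g/s and vapour = 311.65 g/s.
The evaporator receives (1−α)·1920 of feed at 0.711 water and removes 0.377 of that water:
0.377×0.711×(1−α)×1920 = 311.65
(1−α) = 311.65/514.65 = 0.6056;  α = 0.3944.
Bypass flow = 0.3944×1920 = 757.32 g/s.

757.3 g/s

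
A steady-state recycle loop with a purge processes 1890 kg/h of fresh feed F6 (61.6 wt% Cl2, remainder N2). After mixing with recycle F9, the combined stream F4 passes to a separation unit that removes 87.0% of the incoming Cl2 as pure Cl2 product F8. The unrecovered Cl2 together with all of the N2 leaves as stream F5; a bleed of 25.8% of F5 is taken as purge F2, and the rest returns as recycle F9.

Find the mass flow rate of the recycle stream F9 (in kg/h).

N2 enters only via F6 and leaves only via the purge: 1890×0.384 = 0.258×(N2 in F5), and the separation unit passes all N2, so N2 in F4 = N2 in F5 = 2813 kg/h.
Cl2 in F4: m_A = 1890×0.616 + (1−0.258)·(1−0.870)·m_A, so m_A = 1164.2/0.9035 = 1288.5 kg/h.
F5 = (1−0.870)×1288.5 + 2813 = 2980.5 kg/h.
Recycle F9 = (1−0.258)×2980.5 = 2211.6 kg/h.

2212 kg/h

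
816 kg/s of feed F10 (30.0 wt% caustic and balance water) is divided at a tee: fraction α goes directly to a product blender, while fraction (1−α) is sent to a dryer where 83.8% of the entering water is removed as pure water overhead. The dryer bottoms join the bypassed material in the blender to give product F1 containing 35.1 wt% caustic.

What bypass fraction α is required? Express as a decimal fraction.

All 816×0.300 = 244.8 kg/s of caustic reaches F1, so F1 = 244.8/0.351 = 697.44 kg/s and vapour = 118.56 kg/s.
The evaporator receives (1−α)·816 of feed at 0.700 water and removes 0.838 of that water:
0.838×0.700×(1−α)×816 = 118.56
(1−α) = 118.56/478.67 = 0.2477;  α = 0.7523.

0.752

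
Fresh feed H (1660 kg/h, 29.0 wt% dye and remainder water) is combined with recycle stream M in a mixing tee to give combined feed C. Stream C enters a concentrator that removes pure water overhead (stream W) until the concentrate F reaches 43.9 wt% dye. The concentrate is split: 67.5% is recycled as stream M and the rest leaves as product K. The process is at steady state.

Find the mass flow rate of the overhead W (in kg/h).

Overall dye balance (none leaves overhead): dye in fresh feed = dye in product, i.e. 1660×0.290 = (1−0.675)·F·0.439.
F = 481.4/(0.439×0.325) = 3374.1 kg/h.
Recycle M = 0.675×3374.1 = 2277.5 kg/h.
Combined feed C = 1660 + 2277.5 = 3937.5 kg/h.
Overhead W = C − F = 3937.5 − 3374.1 = 563.42 kg/h.

563.4 kg/h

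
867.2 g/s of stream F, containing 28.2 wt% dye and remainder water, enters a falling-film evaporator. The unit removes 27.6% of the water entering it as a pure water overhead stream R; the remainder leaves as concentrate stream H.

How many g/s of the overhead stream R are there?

171.9 g/s

water entering = 867.2×0.718 = 622.65 g/s; overhead removed = 0.276×622.65 = 171.85 g/s.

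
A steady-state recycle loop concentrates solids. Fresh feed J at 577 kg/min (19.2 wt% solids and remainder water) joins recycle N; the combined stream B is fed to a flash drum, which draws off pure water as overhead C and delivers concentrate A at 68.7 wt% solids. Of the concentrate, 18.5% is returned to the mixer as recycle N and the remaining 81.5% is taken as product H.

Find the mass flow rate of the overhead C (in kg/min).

415.7 kg/min

Overall solids balance (none leaves overhead): solids in fresh feed = solids in product, i.e. 577×0.192 = (1−0.185)·A·0.687.
A = 110.78/(0.687×0.815) = 197.86 kg/min.
Recycle N = 0.185×197.86 = 36.604 kg/min.
Combined feed B = 577 + 36.604 = 613.6 kg/min.
Overhead C = B − A = 613.6 − 197.86 = 415.74 kg/min.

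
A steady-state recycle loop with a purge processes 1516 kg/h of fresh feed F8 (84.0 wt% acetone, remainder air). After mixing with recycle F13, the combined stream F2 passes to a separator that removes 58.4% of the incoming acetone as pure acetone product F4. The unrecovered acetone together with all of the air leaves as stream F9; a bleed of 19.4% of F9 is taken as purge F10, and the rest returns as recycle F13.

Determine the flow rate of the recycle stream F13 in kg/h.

air enters only via F8 and leaves only via the purge: 1516×0.160 = 0.194×(air in F9), and the separator passes all air, so air in F2 = air in F9 = 1250.3 kg/h.
acetone in F2: m_A = 1516×0.840 + (1−0.194)·(1−0.584)·m_A, so m_A = 1273.4/0.6647 = 1915.8 kg/h.
F9 = (1−0.584)×1915.8 + 1250.3 = 2047.3 kg/h.
Recycle F13 = (1−0.194)×2047.3 = 1650.1 kg/h.

1650 kg/h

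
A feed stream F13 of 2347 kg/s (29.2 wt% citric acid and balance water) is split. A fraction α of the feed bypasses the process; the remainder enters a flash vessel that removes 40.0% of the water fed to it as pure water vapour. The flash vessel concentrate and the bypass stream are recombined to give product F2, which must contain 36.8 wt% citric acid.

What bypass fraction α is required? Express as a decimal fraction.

0.271

All 2347×0.292 = 685.32 kg/s of citric acid reaches F2, so F2 = 685.32/0.368 = 1862.3 kg/s and vapour = 484.71 kg/s.
The evaporator receives (1−α)·2347 of feed at 0.708 water and removes 0.400 of that water:
0.400×0.708×(1−α)×2347 = 484.71
(1−α) = 484.71/664.67 = 0.7292;  α = 0.2708.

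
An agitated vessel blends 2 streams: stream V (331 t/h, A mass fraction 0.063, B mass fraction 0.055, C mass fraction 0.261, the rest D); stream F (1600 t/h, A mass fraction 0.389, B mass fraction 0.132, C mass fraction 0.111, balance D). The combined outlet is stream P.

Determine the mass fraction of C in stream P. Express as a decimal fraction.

Total flow out = 331 + 1600 = 1931 t/h.
C in = 331×0.261 + 1600×0.111 = 263.99 t/h.
C mass fraction in P = 263.99/1931 = 0.137.

0.137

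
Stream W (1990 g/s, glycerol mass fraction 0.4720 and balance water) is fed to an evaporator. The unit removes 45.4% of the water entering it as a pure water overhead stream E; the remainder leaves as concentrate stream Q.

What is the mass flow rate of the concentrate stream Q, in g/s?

water entering = 1990×0.528 = 1050.7 g/s; overhead removed = 0.454×1050.7 = 477.03 g/s.
Concentrate = 1990 − 477.03 = 1513 g/s.

1513 g/s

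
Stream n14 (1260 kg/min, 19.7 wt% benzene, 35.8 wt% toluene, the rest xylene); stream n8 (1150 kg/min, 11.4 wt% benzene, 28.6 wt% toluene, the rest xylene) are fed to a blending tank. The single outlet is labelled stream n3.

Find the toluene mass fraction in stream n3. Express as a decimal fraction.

Total flow out = 1260 + 1150 = 2410 kg/min.
toluene in = 1260×0.358 + 1150×0.286 = 779.98 kg/min.
toluene mass fraction in n3 = 779.98/2410 = 0.3236.

0.3236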